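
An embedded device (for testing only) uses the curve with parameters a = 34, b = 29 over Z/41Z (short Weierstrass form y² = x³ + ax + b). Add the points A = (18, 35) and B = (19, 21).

(18, 35) + (19, 21). λ = (21 - 35)/(19 - 18) ≡ 27/1 mod 41. 1⁻¹ ≡ 1 (mod 41), so λ ≡ 27.
  x = λ² - 18 - 19 = 729 - 37 ≡ 36; y = λ·(18 - 36) - 35 ≡ 12. → (36, 12)

(36, 12)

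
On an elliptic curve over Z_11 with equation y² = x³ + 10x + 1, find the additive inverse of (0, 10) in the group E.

(0, 1)

-(0, 10) = (0, -10 mod 11) = (0, 1).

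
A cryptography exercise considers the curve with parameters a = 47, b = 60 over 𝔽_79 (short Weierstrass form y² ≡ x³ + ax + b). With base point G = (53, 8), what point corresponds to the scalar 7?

Double-and-add on 7 = (111)₂. Start with G = (53, 8) for the leading 1-bit.
double: tangent at (53, 8): λ = (3·53² + 47)/(2·8) ≡ 21/16. 16⁻¹ ≡ 5 (mod 79), so λ ≡ 21·5 ≡ 26.
  x = λ² - 53 - 53 = 676 - 106 ≡ 17; y = λ·(53 - 17) - 8 ≡ 59. → (17, 59)
add G: (17, 59) + (53, 8). λ = (8 - 59)/(53 - 17) ≡ 28/36 mod 79. 36⁻¹ ≡ 11 (mod 79), so λ ≡ 71.
  x = λ² - 17 - 53 = 5041 - 70 ≡ 73; y = λ·(17 - 73) - 59 ≡ 73. → (73, 73)
double: tangent at (73, 73): λ = (3·73² + 47)/(2·73) ≡ 76/67. 67⁻¹ ≡ 46 (mod 79), so λ ≡ 76·46 ≡ 20.
  x = λ² - 73 - 73 = 400 - 146 ≡ 17; y = λ·(73 - 17) - 73 ≡ 20. → (17, 20)
add G: (17, 20) + (53, 8). λ = (8 - 20)/(53 - 17) ≡ 67/36 mod 79. 36⁻¹ ≡ 11 (mod 79), so λ ≡ 26.
  x = λ² - 17 - 53 = 676 - 70 ≡ 53; y = λ·(17 - 53) - 20 ≡ 71. → (53, 71)

(53, 71)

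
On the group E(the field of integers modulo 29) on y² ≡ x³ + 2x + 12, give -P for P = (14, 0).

(14, 0)

-(14, 0) = (14, -0 mod 29) = (14, 0).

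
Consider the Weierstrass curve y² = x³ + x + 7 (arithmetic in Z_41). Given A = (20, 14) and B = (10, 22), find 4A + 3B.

(30, 31)

First 4A:
Repeated addition: build up to 4A.
2A: tangent at (20, 14): λ = (3·20² + 1)/(2·14) ≡ 12/28. 28⁻¹ ≡ 22 (mod 41), so λ ≡ 12·22 ≡ 18.
  x = λ² - 20 - 20 = 324 - 40 ≡ 38; y = λ·(20 - 38) - 14 ≡ 31. → (38, 31)
3A: (38, 31) + (20, 14). λ = (14 - 31)/(20 - 38) ≡ 24/23 mod 41. 23⁻¹ ≡ 25 (mod 41), so λ ≡ 26.
  x = λ² - 38 - 20 = 676 - 58 ≡ 3; y = λ·(38 - 3) - 31 ≡ 18. → (3, 18)
4A: (3, 18) + (20, 14). λ = (14 - 18)/(20 - 3) ≡ 37/17 mod 41. 17⁻¹ ≡ 29 (mod 41), so λ ≡ 7.
  x = λ² - 3 - 20 = 49 - 23 ≡ 26; y = λ·(3 - 26) - 18 ≡ 26. → (26, 26)
4A = (26, 26).
Next 3B:
Repeated addition: build up to 3B.
2B: tangent at (10, 22): λ = (3·10² + 1)/(2·22) ≡ 14/3. 3⁻¹ ≡ 14 (mod 41), so λ ≡ 14·14 ≡ 32.
  x = λ² - 10 - 10 = 1024 - 20 ≡ 20; y = λ·(10 - 20) - 22 ≡ 27. → (20, 27)
3B: (20, 27) + (10, 22). λ = (22 - 27)/(10 - 20) ≡ 36/31 mod 41. 31⁻¹ ≡ 4 (mod 41), so λ ≡ 21.
  x = λ² - 20 - 10 = 441 - 30 ≡ 1; y = λ·(20 - 1) - 27 ≡ 3. → (1, 3)
3B = (1, 3).
Finally 4A + 3B:
(26, 26) + (1, 3). λ = (3 - 26)/(1 - 26) ≡ 18/16 mod 41. 16⁻¹ ≡ 18 (mod 41), so λ ≡ 37.
  x = λ² - 26 - 1 = 1369 - 27 ≡ 30; y = λ·(26 - 30) - 26 ≡ 31. → (30, 31)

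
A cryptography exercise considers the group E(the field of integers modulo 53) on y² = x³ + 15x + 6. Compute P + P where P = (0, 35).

(16, 7)

tangent at (0, 35): λ = (3·0² + 15)/(2·35) ≡ 15/17. 17⁻¹ ≡ 25 (mod 53), so λ ≡ 15·25 ≡ 4.
  x = λ² - 0 - 0 = 16 - 0 ≡ 16; y = λ·(0 - 16) - 35 ≡ 7. → (16, 7)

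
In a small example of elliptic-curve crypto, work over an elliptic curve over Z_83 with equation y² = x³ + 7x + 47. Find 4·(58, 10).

(13, 29)

Write Q = (58, 10).
Repeated addition: build up to 4Q.
2Q: tangent at (58, 10): λ = (3·58² + 7)/(2·10) ≡ 56/20. 20⁻¹ ≡ 54 (mod 83) since 20·54 = 1080 ≡ 1, so λ ≡ 56·54 ≡ 36.
  x = λ² - 58 - 58 = 1296 - 116 ≡ 18; y = λ·(58 - 18) - 10 ≡ 19. → (18, 19)
3Q: (18, 19) + (58, 10). λ = (10 - 19)/(58 - 18) ≡ 74/40 mod 83. 40⁻¹ ≡ 27 (mod 83) since 40·27 = 1080 ≡ 1, so λ ≡ 6.
  x = λ² - 18 - 58 = 36 - 76 ≡ 43; y = λ·(18 - 43) - 19 ≡ 80. → (43, 80)
4Q: (43, 80) + (58, 10). λ = (10 - 80)/(58 - 43) ≡ 13/15 mod 83. 15⁻¹ ≡ 72 (mod 83), so λ ≡ 23.
  x = λ² - 43 - 58 = 529 - 101 ≡ 13; y = λ·(43 - 13) - 80 ≡ 29. → (13, 29)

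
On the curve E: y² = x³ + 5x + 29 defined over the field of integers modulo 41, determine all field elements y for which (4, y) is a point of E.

20, 21

x³ + 5x + 29 = 113 ≡ 31 (mod 41).
Square roots of 31 mod 41: 20 and 21 (since 20² = 400 ≡ 31).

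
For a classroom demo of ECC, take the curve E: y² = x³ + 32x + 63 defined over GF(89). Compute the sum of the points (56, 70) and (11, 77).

(56, 70) + (11, 77). λ = (77 - 70)/(11 - 56) ≡ 7/44 mod 89. 44⁻¹ ≡ 87 (mod 89), so λ ≡ 75.
  x = λ² - 56 - 11 = 5625 - 67 ≡ 40; y = λ·(56 - 40) - 70 ≡ 62. → (40, 62)

(40, 62)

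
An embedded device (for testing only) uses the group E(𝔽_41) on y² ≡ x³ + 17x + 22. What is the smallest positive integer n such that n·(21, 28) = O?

5

2P: tangent at (21, 28): λ = (3·21² + 17)/(2·28) ≡ 28/15. 15⁻¹ ≡ 11 (mod 41) since 15·11 = 165 ≡ 1, so λ ≡ 28·11 ≡ 21.
  x = λ² - 21 - 21 = 441 - 42 ≡ 30; y = λ·(21 - 30) - 28 ≡ 29. → (30, 29)
3P: (30, 29) + (21, 28). λ = (28 - 29)/(21 - 30) ≡ 40/32 mod 41. 32⁻¹ ≡ 9 (mod 41) since 32·9 = 288 ≡ 1, so λ ≡ 32.
  x = λ² - 30 - 21 = 1024 - 51 ≡ 30; y = λ·(30 - 30) - 29 ≡ 12. → (30, 12)
4P: (30, 12) + (21, 28). λ = (28 - 12)/(21 - 30) ≡ 16/32 mod 41. 32⁻¹ ≡ 9 (mod 41) since 32·9 = 288 ≡ 1, so λ ≡ 21.
  x = λ² - 30 - 21 = 441 - 51 ≡ 21; y = λ·(30 - 21) - 12 ≡ 13. → (21, 13)
5P: (21, 13) + (21, 28): same x and y₁ ≡ -y₂, so the sum is O.
5P = O, so the order is 5.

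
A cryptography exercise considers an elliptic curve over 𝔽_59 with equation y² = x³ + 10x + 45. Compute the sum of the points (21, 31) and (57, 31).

(21, 31) + (57, 31). λ = (31 - 31)/(57 - 21) ≡ 0/36 mod 59. 36⁻¹ ≡ 41 (mod 59) since 36·41 = 1476 ≡ 1, so λ ≡ 0.
  x = λ² - 21 - 57 = 0 - 78 ≡ 40; y = λ·(21 - 40) - 31 ≡ 28. → (40, 28)

(40, 28)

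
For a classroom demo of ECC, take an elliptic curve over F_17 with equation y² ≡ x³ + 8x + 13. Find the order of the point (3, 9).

2P: tangent at (3, 9): λ = (3·3² + 8)/(2·9) ≡ 1/1. 1⁻¹ ≡ 1 (mod 17), so λ ≡ 1·1 ≡ 1.
  x = λ² - 3 - 3 = 1 - 6 ≡ 12; y = λ·(3 - 12) - 9 ≡ 16. → (12, 16)
3P: (12, 16) + (3, 9). λ = (9 - 16)/(3 - 12) ≡ 10/8 mod 17. 8⁻¹ ≡ 15 (mod 17) since 8·15 = 120 ≡ 1, so λ ≡ 14.
  x = λ² - 12 - 3 = 196 - 15 ≡ 11; y = λ·(12 - 11) - 16 ≡ 15. → (11, 15)
4P: (11, 15) + (3, 9). λ = (9 - 15)/(3 - 11) ≡ 11/9 mod 17. 9⁻¹ ≡ 2 (mod 17), so λ ≡ 5.
  x = λ² - 11 - 3 = 25 - 14 ≡ 11; y = λ·(11 - 11) - 15 ≡ 2. → (11, 2)
5P: (11, 2) + (3, 9). λ = (9 - 2)/(3 - 11) ≡ 7/9 mod 17. 9⁻¹ ≡ 2 (mod 17) since 9·2 = 18 ≡ 1, so λ ≡ 14.
  x = λ² - 11 - 3 = 196 - 14 ≡ 12; y = λ·(11 - 12) - 2 ≡ 1. → (12, 1)
6P: (12, 1) + (3, 9). λ = (9 - 1)/(3 - 12) ≡ 8/8 mod 17. 8⁻¹ ≡ 15 (mod 17), so λ ≡ 1.
  x = λ² - 12 - 3 = 1 - 15 ≡ 3; y = λ·(12 - 3) - 1 ≡ 8. → (3, 8)
7P: (3, 8) + (3, 9): same x and y₁ ≡ -y₂, so the sum is 𝒪.
7P = 𝒪, so the order is 7.

7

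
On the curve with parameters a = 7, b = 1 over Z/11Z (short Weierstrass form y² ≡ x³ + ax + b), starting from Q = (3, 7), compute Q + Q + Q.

Repeated addition: build up to 3Q.
2Q: tangent at (3, 7): λ = (3·3² + 7)/(2·7) ≡ 1/3. 3⁻¹ ≡ 4 (mod 11), so λ ≡ 1·4 ≡ 4.
  x = λ² - 3 - 3 = 16 - 6 ≡ 10; y = λ·(3 - 10) - 7 ≡ 9. → (10, 9)
3Q: (10, 9) + (3, 7). λ = (7 - 9)/(3 - 10) ≡ 9/4 mod 11. 4⁻¹ ≡ 3 (mod 11), so λ ≡ 5.
  x = λ² - 10 - 3 = 25 - 13 ≡ 1; y = λ·(10 - 1) - 9 ≡ 3. → (1, 3)

(1, 3)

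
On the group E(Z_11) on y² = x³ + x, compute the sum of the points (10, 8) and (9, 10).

(7, 8)

(10, 8) + (9, 10). λ = (10 - 8)/(9 - 10) ≡ 2/10 mod 11. 10⁻¹ ≡ 10 (mod 11) since 10·10 = 100 ≡ 1, so λ ≡ 9.
  x = λ² - 10 - 9 = 81 - 19 ≡ 7; y = λ·(10 - 7) - 8 ≡ 8. → (7, 8)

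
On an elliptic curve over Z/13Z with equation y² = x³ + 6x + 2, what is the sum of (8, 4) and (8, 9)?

The two points share x = 8 and their y-coordinates satisfy 4 + 9 ≡ 0 (mod 13), so they are inverses. Their sum is 𝒪.

O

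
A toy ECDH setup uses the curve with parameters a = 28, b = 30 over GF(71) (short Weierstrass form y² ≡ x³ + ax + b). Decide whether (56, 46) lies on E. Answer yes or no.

y² = 46² ≡ 57; x³ + 28x + 30 = 177214 ≡ 69 (mod 71). 57 ≠ 69.

no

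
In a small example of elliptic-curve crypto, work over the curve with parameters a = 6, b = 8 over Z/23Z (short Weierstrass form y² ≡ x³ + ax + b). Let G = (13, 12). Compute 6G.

(5, 5)

Repeated addition: build up to 6G.
2G: tangent at (13, 12): λ = (3·13² + 6)/(2·12) ≡ 7/1. 1⁻¹ ≡ 1 (mod 23), so λ ≡ 7·1 ≡ 7.
  x = λ² - 13 - 13 = 49 - 26 ≡ 0; y = λ·(13 - 0) - 12 ≡ 10. → (0, 10)
3G: (0, 10) + (13, 12). λ = (12 - 10)/(13 - 0) ≡ 2/13 mod 23. 13⁻¹ ≡ 16 (mod 23), so λ ≡ 9.
  x = λ² - 0 - 13 = 81 - 13 ≡ 22; y = λ·(0 - 22) - 10 ≡ 22. → (22, 22)
4G: (22, 22) + (13, 12). λ = (12 - 22)/(13 - 22) ≡ 13/14 mod 23. 14⁻¹ ≡ 5 (mod 23), so λ ≡ 19.
  x = λ² - 22 - 13 = 361 - 35 ≡ 4; y = λ·(22 - 4) - 22 ≡ 21. → (4, 21)
5G: (4, 21) + (13, 12). λ = (12 - 21)/(13 - 4) ≡ 14/9 mod 23. 9⁻¹ ≡ 18 (mod 23) since 9·18 = 162 ≡ 1, so λ ≡ 22.
  x = λ² - 4 - 13 = 484 - 17 ≡ 7; y = λ·(4 - 7) - 21 ≡ 5. → (7, 5)
6G: (7, 5) + (13, 12). λ = (12 - 5)/(13 - 7) ≡ 7/6 mod 23. 6⁻¹ ≡ 4 (mod 23) since 6·4 = 24 ≡ 1, so λ ≡ 5.
  x = λ² - 7 - 13 = 25 - 20 ≡ 5; y = λ·(7 - 5) - 5 ≡ 5. → (5, 5)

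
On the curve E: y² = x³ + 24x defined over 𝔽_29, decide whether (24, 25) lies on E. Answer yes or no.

yes

y² = 25² ≡ 16; x³ + 24x + 0 = 14400 ≡ 16 (mod 29). 16 = 16.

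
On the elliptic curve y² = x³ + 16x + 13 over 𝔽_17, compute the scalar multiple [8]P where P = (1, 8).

(1, 9)

Repeated addition: build up to 8P.
2P: tangent at (1, 8): λ = (3·1² + 16)/(2·8) ≡ 2/16. 16⁻¹ ≡ 16 (mod 17), so λ ≡ 2·16 ≡ 15.
  x = λ² - 1 - 1 = 225 - 2 ≡ 2; y = λ·(1 - 2) - 8 ≡ 11. → (2, 11)
3P: (2, 11) + (1, 8). λ = (8 - 11)/(1 - 2) ≡ 14/16 mod 17. 16⁻¹ ≡ 16 (mod 17), so λ ≡ 3.
  x = λ² - 2 - 1 = 9 - 3 ≡ 6; y = λ·(2 - 6) - 11 ≡ 11. → (6, 11)
4P: (6, 11) + (1, 8). λ = (8 - 11)/(1 - 6) ≡ 14/12 mod 17. 12⁻¹ ≡ 10 (mod 17), so λ ≡ 4.
  x = λ² - 6 - 1 = 16 - 7 ≡ 9; y = λ·(6 - 9) - 11 ≡ 11. → (9, 11)
5P: (9, 11) + (1, 8). λ = (8 - 11)/(1 - 9) ≡ 14/9 mod 17. 9⁻¹ ≡ 2 (mod 17) since 9·2 = 18 ≡ 1, so λ ≡ 11.
  x = λ² - 9 - 1 = 121 - 10 ≡ 9; y = λ·(9 - 9) - 11 ≡ 6. → (9, 6)
6P: (9, 6) + (1, 8). λ = (8 - 6)/(1 - 9) ≡ 2/9 mod 17. 9⁻¹ ≡ 2 (mod 17), so λ ≡ 4.
  x = λ² - 9 - 1 = 16 - 10 ≡ 6; y = λ·(9 - 6) - 6 ≡ 6. → (6, 6)
7P: (6, 6) + (1, 8). λ = (8 - 6)/(1 - 6) ≡ 2/12 mod 17. 12⁻¹ ≡ 10 (mod 17) since 12·10 = 120 ≡ 1, so λ ≡ 3.
  x = λ² - 6 - 1 = 9 - 7 ≡ 2; y = λ·(6 - 2) - 6 ≡ 6. → (2, 6)
8P: (2, 6) + (1, 8). λ = (8 - 6)/(1 - 2) ≡ 2/16 mod 17. 16⁻¹ ≡ 16 (mod 17) since 16·16 = 256 ≡ 1, so λ ≡ 15.
  x = λ² - 2 - 1 = 225 - 3 ≡ 1; y = λ·(2 - 1) - 6 ≡ 9. → (1, 9)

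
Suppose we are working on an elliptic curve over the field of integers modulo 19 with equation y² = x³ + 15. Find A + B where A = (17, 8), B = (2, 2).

(7, 15)

(17, 8) + (2, 2). λ = (2 - 8)/(2 - 17) ≡ 13/4 mod 19. 4⁻¹ ≡ 5 (mod 19) since 4·5 = 20 ≡ 1, so λ ≡ 8.
  x = λ² - 17 - 2 = 64 - 19 ≡ 7; y = λ·(17 - 7) - 8 ≡ 15. → (7, 15)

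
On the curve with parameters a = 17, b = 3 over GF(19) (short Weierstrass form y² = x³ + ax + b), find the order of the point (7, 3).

2P: tangent at (7, 3): λ = (3·7² + 17)/(2·3) ≡ 12/6. 6⁻¹ ≡ 16 (mod 19) since 6·16 = 96 ≡ 1, so λ ≡ 12·16 ≡ 2.
  x = λ² - 7 - 7 = 4 - 14 ≡ 9; y = λ·(7 - 9) - 3 ≡ 12. → (9, 12)
3P: (9, 12) + (7, 3). λ = (3 - 12)/(7 - 9) ≡ 10/17 mod 19. 17⁻¹ ≡ 9 (mod 19), so λ ≡ 14.
  x = λ² - 9 - 7 = 196 - 16 ≡ 9; y = λ·(9 - 9) - 12 ≡ 7. → (9, 7)
4P: (9, 7) + (7, 3). λ = (3 - 7)/(7 - 9) ≡ 15/17 mod 19. 17⁻¹ ≡ 9 (mod 19) since 17·9 = 153 ≡ 1, so λ ≡ 2.
  x = λ² - 9 - 7 = 4 - 16 ≡ 7; y = λ·(9 - 7) - 7 ≡ 16. → (7, 16)
5P: (7, 16) + (7, 3): same x and y₁ ≡ -y₂, so the sum is ∞.
5P = ∞, so the order is 5.

5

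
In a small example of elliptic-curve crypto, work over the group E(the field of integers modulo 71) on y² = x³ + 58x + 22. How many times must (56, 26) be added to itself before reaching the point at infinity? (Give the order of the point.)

2P: tangent at (56, 26): λ = (3·56² + 58)/(2·26) ≡ 23/52. 52⁻¹ ≡ 56 (mod 71) since 52·56 = 2912 ≡ 1, so λ ≡ 23·56 ≡ 10.
  x = λ² - 56 - 56 = 100 - 112 ≡ 59; y = λ·(56 - 59) - 26 ≡ 15. → (59, 15)
3P: (59, 15) + (56, 26). λ = (26 - 15)/(56 - 59) ≡ 11/68 mod 71. 68⁻¹ ≡ 47 (mod 71), so λ ≡ 20.
  x = λ² - 59 - 56 = 400 - 115 ≡ 1; y = λ·(59 - 1) - 15 ≡ 9. → (1, 9)
4P: (1, 9) + (56, 26). λ = (26 - 9)/(56 - 1) ≡ 17/55 mod 71. 55⁻¹ ≡ 31 (mod 71), so λ ≡ 30.
  x = λ² - 1 - 56 = 900 - 57 ≡ 62; y = λ·(1 - 62) - 9 ≡ 7. → (62, 7)
5P: (62, 7) + (56, 26). λ = (26 - 7)/(56 - 62) ≡ 19/65 mod 71. 65⁻¹ ≡ 59 (mod 71), so λ ≡ 56.
  x = λ² - 62 - 56 = 3136 - 118 ≡ 36; y = λ·(62 - 36) - 7 ≡ 29. → (36, 29)
6P: (36, 29) + (56, 26). λ = (26 - 29)/(56 - 36) ≡ 68/20 mod 71. 20⁻¹ ≡ 32 (mod 71) since 20·32 = 640 ≡ 1, so λ ≡ 46.
  x = λ² - 36 - 56 = 2116 - 92 ≡ 36; y = λ·(36 - 36) - 29 ≡ 42. → (36, 42)
7P: (36, 42) + (56, 26). λ = (26 - 42)/(56 - 36) ≡ 55/20 mod 71. 20⁻¹ ≡ 32 (mod 71), so λ ≡ 56.
  x = λ² - 36 - 56 = 3136 - 92 ≡ 62; y = λ·(36 - 62) - 42 ≡ 64. → (62, 64)
8P: (62, 64) + (56, 26). λ = (26 - 64)/(56 - 62) ≡ 33/65 mod 71. 65⁻¹ ≡ 59 (mod 71) since 65·59 = 3835 ≡ 1, so λ ≡ 30.
  x = λ² - 62 - 56 = 900 - 118 ≡ 1; y = λ·(62 - 1) - 64 ≡ 62. → (1, 62)
9P: (1, 62) + (56, 26). λ = (26 - 62)/(56 - 1) ≡ 35/55 mod 71. 55⁻¹ ≡ 31 (mod 71) since 55·31 = 1705 ≡ 1, so λ ≡ 20.
  x = λ² - 1 - 56 = 400 - 57 ≡ 59; y = λ·(1 - 59) - 62 ≡ 56. → (59, 56)
10P: (59, 56) + (56, 26). λ = (26 - 56)/(56 - 59) ≡ 41/68 mod 71. 68⁻¹ ≡ 47 (mod 71) since 68·47 = 3196 ≡ 1, so λ ≡ 10.
  x = λ² - 59 - 56 = 100 - 115 ≡ 56; y = λ·(59 - 56) - 56 ≡ 45. → (56, 45)
11P: (56, 45) + (56, 26): same x and y₁ ≡ -y₂, so the sum is the point at infinity.
11P = the point at infinity, so the order is 11.

11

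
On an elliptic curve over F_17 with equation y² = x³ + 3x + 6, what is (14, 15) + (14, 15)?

(7, 9)

tangent at (14, 15): λ = (3·14² + 3)/(2·15) ≡ 13/13. 13⁻¹ ≡ 4 (mod 17), so λ ≡ 13·4 ≡ 1.
  x = λ² - 14 - 14 = 1 - 28 ≡ 7; y = λ·(14 - 7) - 15 ≡ 9. → (7, 9)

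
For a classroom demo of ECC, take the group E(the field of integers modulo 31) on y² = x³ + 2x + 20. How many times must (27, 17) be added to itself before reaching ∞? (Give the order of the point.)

6

2P: tangent at (27, 17): λ = (3·27² + 2)/(2·17) ≡ 19/3. 3⁻¹ ≡ 21 (mod 31) since 3·21 = 63 ≡ 1, so λ ≡ 19·21 ≡ 27.
  x = λ² - 27 - 27 = 729 - 54 ≡ 24; y = λ·(27 - 24) - 17 ≡ 2. → (24, 2)
3P: (24, 2) + (27, 17). λ = (17 - 2)/(27 - 24) ≡ 15/3 mod 31. 3⁻¹ ≡ 21 (mod 31) since 3·21 = 63 ≡ 1, so λ ≡ 5.
  x = λ² - 24 - 27 = 25 - 51 ≡ 5; y = λ·(24 - 5) - 2 ≡ 0. → (5, 0)
4P: (5, 0) + (27, 17). λ = (17 - 0)/(27 - 5) ≡ 17/22 mod 31. 22⁻¹ ≡ 24 (mod 31) since 22·24 = 528 ≡ 1, so λ ≡ 5.
  x = λ² - 5 - 27 = 25 - 32 ≡ 24; y = λ·(5 - 24) - 0 ≡ 29. → (24, 29)
5P: (24, 29) + (27, 17). λ = (17 - 29)/(27 - 24) ≡ 19/3 mod 31. 3⁻¹ ≡ 21 (mod 31) since 3·21 = 63 ≡ 1, so λ ≡ 27.
  x = λ² - 24 - 27 = 729 - 51 ≡ 27; y = λ·(24 - 27) - 29 ≡ 14. → (27, 14)
6P: (27, 14) + (27, 17): same x and y₁ ≡ -y₂, so the sum is ∞.
6P = ∞, so the order is 6.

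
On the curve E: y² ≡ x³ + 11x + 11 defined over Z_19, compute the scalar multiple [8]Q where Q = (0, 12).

Repeated addition: build up to 8Q.
2Q: tangent at (0, 12): λ = (3·0² + 11)/(2·12) ≡ 11/5. 5⁻¹ ≡ 4 (mod 19) since 5·4 = 20 ≡ 1, so λ ≡ 11·4 ≡ 6.
  x = λ² - 0 - 0 = 36 - 0 ≡ 17; y = λ·(0 - 17) - 12 ≡ 0. → (17, 0)
3Q: (17, 0) + (0, 12). λ = (12 - 0)/(0 - 17) ≡ 12/2 mod 19. 2⁻¹ ≡ 10 (mod 19), so λ ≡ 6.
  x = λ² - 17 - 0 = 36 - 17 ≡ 0; y = λ·(17 - 0) - 0 ≡ 7. → (0, 7)
4Q: (0, 7) + (0, 12): same x and y₁ ≡ -y₂, so the sum is O.
5Q: O + (0, 12) = (0, 12) (identity).
6Q: tangent at (0, 12): λ = (3·0² + 11)/(2·12) ≡ 11/5. 5⁻¹ ≡ 4 (mod 19), so λ ≡ 11·4 ≡ 6.
  x = λ² - 0 - 0 = 36 - 0 ≡ 17; y = λ·(0 - 17) - 12 ≡ 0. → (17, 0)
7Q: (17, 0) + (0, 12). λ = (12 - 0)/(0 - 17) ≡ 12/2 mod 19. 2⁻¹ ≡ 10 (mod 19), so λ ≡ 6.
  x = λ² - 17 - 0 = 36 - 17 ≡ 0; y = λ·(17 - 0) - 0 ≡ 7. → (0, 7)
8Q: (0, 7) + (0, 12): same x and y₁ ≡ -y₂, so the sum is O.

O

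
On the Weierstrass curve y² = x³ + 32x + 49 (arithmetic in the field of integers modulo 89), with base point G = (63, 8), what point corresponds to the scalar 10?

(22, 3)

Repeated addition: build up to 10G.
2G: tangent at (63, 8): λ = (3·63² + 32)/(2·8) ≡ 13/16. 16⁻¹ ≡ 39 (mod 89) since 16·39 = 624 ≡ 1, so λ ≡ 13·39 ≡ 62.
  x = λ² - 63 - 63 = 3844 - 126 ≡ 69; y = λ·(63 - 69) - 8 ≡ 65. → (69, 65)
3G: (69, 65) + (63, 8). λ = (8 - 65)/(63 - 69) ≡ 32/83 mod 89. 83⁻¹ ≡ 74 (mod 89), so λ ≡ 54.
  x = λ² - 69 - 63 = 2916 - 132 ≡ 25; y = λ·(69 - 25) - 65 ≡ 86. → (25, 86)
4G: (25, 86) + (63, 8). λ = (8 - 86)/(63 - 25) ≡ 11/38 mod 89. 38⁻¹ ≡ 82 (mod 89) since 38·82 = 3116 ≡ 1, so λ ≡ 12.
  x = λ² - 25 - 63 = 144 - 88 ≡ 56; y = λ·(25 - 56) - 86 ≡ 76. → (56, 76)
5G: (56, 76) + (63, 8). λ = (8 - 76)/(63 - 56) ≡ 21/7 mod 89. 7⁻¹ ≡ 51 (mod 89) since 7·51 = 357 ≡ 1, so λ ≡ 3.
  x = λ² - 56 - 63 = 9 - 119 ≡ 68; y = λ·(56 - 68) - 76 ≡ 66. → (68, 66)
6G: (68, 66) + (63, 8). λ = (8 - 66)/(63 - 68) ≡ 31/84 mod 89. 84⁻¹ ≡ 71 (mod 89), so λ ≡ 65.
  x = λ² - 68 - 63 = 4225 - 131 ≡ 0; y = λ·(68 - 0) - 66 ≡ 82. → (0, 82)
7G: (0, 82) + (63, 8). λ = (8 - 82)/(63 - 0) ≡ 15/63 mod 89. 63⁻¹ ≡ 65 (mod 89), so λ ≡ 85.
  x = λ² - 0 - 63 = 7225 - 63 ≡ 42; y = λ·(0 - 42) - 82 ≡ 86. → (42, 86)
8G: (42, 86) + (63, 8). λ = (8 - 86)/(63 - 42) ≡ 11/21 mod 89. 21⁻¹ ≡ 17 (mod 89) since 21·17 = 357 ≡ 1, so λ ≡ 9.
  x = λ² - 42 - 63 = 81 - 105 ≡ 65; y = λ·(42 - 65) - 86 ≡ 63. → (65, 63)
9G: (65, 63) + (63, 8). λ = (8 - 63)/(63 - 65) ≡ 34/87 mod 89. 87⁻¹ ≡ 44 (mod 89) since 87·44 = 3828 ≡ 1, so λ ≡ 72.
  x = λ² - 65 - 63 = 5184 - 128 ≡ 72; y = λ·(65 - 72) - 63 ≡ 56. → (72, 56)
10G: (72, 56) + (63, 8). λ = (8 - 56)/(63 - 72) ≡ 41/80 mod 89. 80⁻¹ ≡ 79 (mod 89), so λ ≡ 35.
  x = λ² - 72 - 63 = 1225 - 135 ≡ 22; y = λ·(72 - 22) - 56 ≡ 3. → (22, 3)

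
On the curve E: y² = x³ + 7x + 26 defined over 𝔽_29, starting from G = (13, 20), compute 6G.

Double-and-add on 6 = (110)₂. Start with G = (13, 20) for the leading 1-bit.
double: tangent at (13, 20): λ = (3·13² + 7)/(2·20) ≡ 21/11. 11⁻¹ ≡ 8 (mod 29), so λ ≡ 21·8 ≡ 23.
  x = λ² - 13 - 13 = 529 - 26 ≡ 10; y = λ·(13 - 10) - 20 ≡ 20. → (10, 20)
add G: (10, 20) + (13, 20). λ = (20 - 20)/(13 - 10) ≡ 0/3 mod 29. 3⁻¹ ≡ 10 (mod 29), so λ ≡ 0.
  x = λ² - 10 - 13 = 0 - 23 ≡ 6; y = λ·(10 - 6) - 20 ≡ 9. → (6, 9)
double: tangent at (6, 9): λ = (3·6² + 7)/(2·9) ≡ 28/18. 18⁻¹ ≡ 21 (mod 29) since 18·21 = 378 ≡ 1, so λ ≡ 28·21 ≡ 8.
  x = λ² - 6 - 6 = 64 - 12 ≡ 23; y = λ·(6 - 23) - 9 ≡ 0. → (23, 0)

(23, 0)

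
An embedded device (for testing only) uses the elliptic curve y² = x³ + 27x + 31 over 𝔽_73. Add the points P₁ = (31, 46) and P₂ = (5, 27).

(31, 46) + (5, 27). λ = (27 - 46)/(5 - 31) ≡ 54/47 mod 73. 47⁻¹ ≡ 14 (mod 73) since 47·14 = 658 ≡ 1, so λ ≡ 26.
  x = λ² - 31 - 5 = 676 - 36 ≡ 56; y = λ·(31 - 56) - 46 ≡ 34. → (56, 34)

(56, 34)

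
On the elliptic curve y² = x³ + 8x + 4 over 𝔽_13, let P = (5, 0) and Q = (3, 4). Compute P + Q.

(5, 0) + (3, 4). λ = (4 - 0)/(3 - 5) ≡ 4/11 mod 13. 11⁻¹ ≡ 6 (mod 13) since 11·6 = 66 ≡ 1, so λ ≡ 11.
  x = λ² - 5 - 3 = 121 - 8 ≡ 9; y = λ·(5 - 9) - 0 ≡ 8. → (9, 8)

(9, 8)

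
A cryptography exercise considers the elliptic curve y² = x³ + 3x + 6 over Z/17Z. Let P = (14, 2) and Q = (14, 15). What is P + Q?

O

The two points share x = 14 and their y-coordinates satisfy 2 + 15 ≡ 0 (mod 17), so they are inverses. Their sum is O.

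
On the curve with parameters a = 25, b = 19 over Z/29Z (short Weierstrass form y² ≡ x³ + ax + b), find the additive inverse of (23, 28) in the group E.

-(23, 28) = (23, -28 mod 29) = (23, 1).

(23, 1)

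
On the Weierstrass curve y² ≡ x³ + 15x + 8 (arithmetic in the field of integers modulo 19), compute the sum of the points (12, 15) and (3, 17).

(1, 10)

(12, 15) + (3, 17). λ = (17 - 15)/(3 - 12) ≡ 2/10 mod 19. 10⁻¹ ≡ 2 (mod 19), so λ ≡ 4.
  x = λ² - 12 - 3 = 16 - 15 ≡ 1; y = λ·(12 - 1) - 15 ≡ 10. → (1, 10)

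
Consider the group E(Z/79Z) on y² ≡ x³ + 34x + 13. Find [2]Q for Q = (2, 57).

(41, 52)

tangent at (2, 57): λ = (3·2² + 34)/(2·57) ≡ 46/35. 35⁻¹ ≡ 70 (mod 79), so λ ≡ 46·70 ≡ 60.
  x = λ² - 2 - 2 = 3600 - 4 ≡ 41; y = λ·(2 - 41) - 57 ≡ 52. → (41, 52)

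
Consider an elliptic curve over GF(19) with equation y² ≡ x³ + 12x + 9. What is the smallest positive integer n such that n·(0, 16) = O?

8

2P: tangent at (0, 16): λ = (3·0² + 12)/(2·16) ≡ 12/13. 13⁻¹ ≡ 3 (mod 19), so λ ≡ 12·3 ≡ 17.
  x = λ² - 0 - 0 = 289 - 0 ≡ 4; y = λ·(0 - 4) - 16 ≡ 11. → (4, 11)
3P: (4, 11) + (0, 16). λ = (16 - 11)/(0 - 4) ≡ 5/15 mod 19. 15⁻¹ ≡ 14 (mod 19), so λ ≡ 13.
  x = λ² - 4 - 0 = 169 - 4 ≡ 13; y = λ·(4 - 13) - 11 ≡ 5. → (13, 5)
4P: (13, 5) + (0, 16). λ = (16 - 5)/(0 - 13) ≡ 11/6 mod 19. 6⁻¹ ≡ 16 (mod 19) since 6·16 = 96 ≡ 1, so λ ≡ 5.
  x = λ² - 13 - 0 = 25 - 13 ≡ 12; y = λ·(13 - 12) - 5 ≡ 0. → (12, 0)
5P: (12, 0) + (0, 16). λ = (16 - 0)/(0 - 12) ≡ 16/7 mod 19. 7⁻¹ ≡ 11 (mod 19), so λ ≡ 5.
  x = λ² - 12 - 0 = 25 - 12 ≡ 13; y = λ·(12 - 13) - 0 ≡ 14. → (13, 14)
6P: (13, 14) + (0, 16). λ = (16 - 14)/(0 - 13) ≡ 2/6 mod 19. 6⁻¹ ≡ 16 (mod 19), so λ ≡ 13.
  x = λ² - 13 - 0 = 169 - 13 ≡ 4; y = λ·(13 - 4) - 14 ≡ 8. → (4, 8)
7P: (4, 8) + (0, 16). λ = (16 - 8)/(0 - 4) ≡ 8/15 mod 19. 15⁻¹ ≡ 14 (mod 19) since 15·14 = 210 ≡ 1, so λ ≡ 17.
  x = λ² - 4 - 0 = 289 - 4 ≡ 0; y = λ·(4 - 0) - 8 ≡ 3. → (0, 3)
8P: (0, 3) + (0, 16): same x and y₁ ≡ -y₂, so the sum is O.
8P = O, so the order is 8.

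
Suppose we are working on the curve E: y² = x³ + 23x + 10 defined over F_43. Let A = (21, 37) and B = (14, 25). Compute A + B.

(21, 37) + (14, 25). λ = (25 - 37)/(14 - 21) ≡ 31/36 mod 43. 36⁻¹ ≡ 6 (mod 43), so λ ≡ 14.
  x = λ² - 21 - 14 = 196 - 35 ≡ 32; y = λ·(21 - 32) - 37 ≡ 24. → (32, 24)

(32, 24)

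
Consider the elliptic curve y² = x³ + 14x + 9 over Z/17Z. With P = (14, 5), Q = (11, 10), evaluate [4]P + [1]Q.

(0, 14)

First 4P:
Double-and-add on 4 = (100)₂. Start with P = (14, 5) for the leading 1-bit.
double: tangent at (14, 5): λ = (3·14² + 14)/(2·5) ≡ 7/10. 10⁻¹ ≡ 12 (mod 17) since 10·12 = 120 ≡ 1, so λ ≡ 7·12 ≡ 16.
  x = λ² - 14 - 14 = 256 - 28 ≡ 7; y = λ·(14 - 7) - 5 ≡ 5. → (7, 5)
double: tangent at (7, 5): λ = (3·7² + 14)/(2·5) ≡ 8/10. 10⁻¹ ≡ 12 (mod 17) since 10·12 = 120 ≡ 1, so λ ≡ 8·12 ≡ 11.
  x = λ² - 7 - 7 = 121 - 14 ≡ 5; y = λ·(7 - 5) - 5 ≡ 0. → (5, 0)
4P = (5, 0).
Finally 4P + Q:
(5, 0) + (11, 10). λ = (10 - 0)/(11 - 5) ≡ 10/6 mod 17. 6⁻¹ ≡ 3 (mod 17) since 6·3 = 18 ≡ 1, so λ ≡ 13.
  x = λ² - 5 - 11 = 169 - 16 ≡ 0; y = λ·(5 - 0) - 0 ≡ 14. → (0, 14)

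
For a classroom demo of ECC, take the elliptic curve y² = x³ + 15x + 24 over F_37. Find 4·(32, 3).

(8, 8)

Write P = (32, 3).
Repeated addition: build up to 4P.
2P: tangent at (32, 3): λ = (3·32² + 15)/(2·3) ≡ 16/6. 6⁻¹ ≡ 31 (mod 37), so λ ≡ 16·31 ≡ 15.
  x = λ² - 32 - 32 = 225 - 64 ≡ 13; y = λ·(32 - 13) - 3 ≡ 23. → (13, 23)
3P: (13, 23) + (32, 3). λ = (3 - 23)/(32 - 13) ≡ 17/19 mod 37. 19⁻¹ ≡ 2 (mod 37), so λ ≡ 34.
  x = λ² - 13 - 32 = 1156 - 45 ≡ 1; y = λ·(13 - 1) - 23 ≡ 15. → (1, 15)
4P: (1, 15) + (32, 3). λ = (3 - 15)/(32 - 1) ≡ 25/31 mod 37. 31⁻¹ ≡ 6 (mod 37) since 31·6 = 186 ≡ 1, so λ ≡ 2.
  x = λ² - 1 - 32 = 4 - 33 ≡ 8; y = λ·(1 - 8) - 15 ≡ 8. → (8, 8)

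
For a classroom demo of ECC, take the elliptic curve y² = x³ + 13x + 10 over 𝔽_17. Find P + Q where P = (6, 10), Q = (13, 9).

(6, 7)

(6, 10) + (13, 9). λ = (9 - 10)/(13 - 6) ≡ 16/7 mod 17. 7⁻¹ ≡ 5 (mod 17), so λ ≡ 12.
  x = λ² - 6 - 13 = 144 - 19 ≡ 6; y = λ·(6 - 6) - 10 ≡ 7. → (6, 7)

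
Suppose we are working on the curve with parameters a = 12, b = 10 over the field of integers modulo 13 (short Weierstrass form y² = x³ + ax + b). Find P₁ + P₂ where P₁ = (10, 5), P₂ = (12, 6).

(10, 5) + (12, 6). λ = (6 - 5)/(12 - 10) ≡ 1/2 mod 13. 2⁻¹ ≡ 7 (mod 13) since 2·7 = 14 ≡ 1, so λ ≡ 7.
  x = λ² - 10 - 12 = 49 - 22 ≡ 1; y = λ·(10 - 1) - 5 ≡ 6. → (1, 6)

(1, 6)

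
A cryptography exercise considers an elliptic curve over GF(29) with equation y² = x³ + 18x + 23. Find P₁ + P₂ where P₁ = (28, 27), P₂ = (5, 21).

(28, 27) + (5, 21). λ = (21 - 27)/(5 - 28) ≡ 23/6 mod 29. 6⁻¹ ≡ 5 (mod 29), so λ ≡ 28.
  x = λ² - 28 - 5 = 784 - 33 ≡ 26; y = λ·(28 - 26) - 27 ≡ 0. → (26, 0)

(26, 0)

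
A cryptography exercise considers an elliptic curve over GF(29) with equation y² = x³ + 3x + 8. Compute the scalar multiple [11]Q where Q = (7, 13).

Repeated addition: build up to 11Q.
2Q: tangent at (7, 13): λ = (3·7² + 3)/(2·13) ≡ 5/26. 26⁻¹ ≡ 19 (mod 29), so λ ≡ 5·19 ≡ 8.
  x = λ² - 7 - 7 = 64 - 14 ≡ 21; y = λ·(7 - 21) - 13 ≡ 20. → (21, 20)
3Q: (21, 20) + (7, 13). λ = (13 - 20)/(7 - 21) ≡ 22/15 mod 29. 15⁻¹ ≡ 2 (mod 29), so λ ≡ 15.
  x = λ² - 21 - 7 = 225 - 28 ≡ 23; y = λ·(21 - 23) - 20 ≡ 8. → (23, 8)
4Q: (23, 8) + (7, 13). λ = (13 - 8)/(7 - 23) ≡ 5/13 mod 29. 13⁻¹ ≡ 9 (mod 29), so λ ≡ 16.
  x = λ² - 23 - 7 = 256 - 30 ≡ 23; y = λ·(23 - 23) - 8 ≡ 21. → (23, 21)
5Q: (23, 21) + (7, 13). λ = (13 - 21)/(7 - 23) ≡ 21/13 mod 29. 13⁻¹ ≡ 9 (mod 29), so λ ≡ 15.
  x = λ² - 23 - 7 = 225 - 30 ≡ 21; y = λ·(23 - 21) - 21 ≡ 9. → (21, 9)
6Q: (21, 9) + (7, 13). λ = (13 - 9)/(7 - 21) ≡ 4/15 mod 29. 15⁻¹ ≡ 2 (mod 29) since 15·2 = 30 ≡ 1, so λ ≡ 8.
  x = λ² - 21 - 7 = 64 - 28 ≡ 7; y = λ·(21 - 7) - 9 ≡ 16. → (7, 16)
7Q: (7, 16) + (7, 13): same x and y₁ ≡ -y₂, so the sum is O.
8Q: O + (7, 13) = (7, 13) (identity).
9Q: tangent at (7, 13): λ = (3·7² + 3)/(2·13) ≡ 5/26. 26⁻¹ ≡ 19 (mod 29), so λ ≡ 5·19 ≡ 8.
  x = λ² - 7 - 7 = 64 - 14 ≡ 21; y = λ·(7 - 21) - 13 ≡ 20. → (21, 20)
10Q: (21, 20) + (7, 13). λ = (13 - 20)/(7 - 21) ≡ 22/15 mod 29. 15⁻¹ ≡ 2 (mod 29), so λ ≡ 15.
  x = λ² - 21 - 7 = 225 - 28 ≡ 23; y = λ·(21 - 23) - 20 ≡ 8. → (23, 8)
11Q: (23, 8) + (7, 13). λ = (13 - 8)/(7 - 23) ≡ 5/13 mod 29. 13⁻¹ ≡ 9 (mod 29) since 13·9 = 117 ≡ 1, so λ ≡ 16.
  x = λ² - 23 - 7 = 256 - 30 ≡ 23; y = λ·(23 - 23) - 8 ≡ 21. → (23, 21)

(23, 21)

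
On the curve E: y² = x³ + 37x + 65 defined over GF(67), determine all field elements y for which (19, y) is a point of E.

18, 49

x³ + 37x + 65 = 7627 ≡ 56 (mod 67).
Square roots of 56 mod 67: 18 and 49 (since 18² = 324 ≡ 56).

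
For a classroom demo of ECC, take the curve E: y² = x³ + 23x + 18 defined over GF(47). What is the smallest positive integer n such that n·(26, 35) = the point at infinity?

5

2P: tangent at (26, 35): λ = (3·26² + 23)/(2·35) ≡ 30/23. 23⁻¹ ≡ 45 (mod 47) since 23·45 = 1035 ≡ 1, so λ ≡ 30·45 ≡ 34.
  x = λ² - 26 - 26 = 1156 - 52 ≡ 23; y = λ·(26 - 23) - 35 ≡ 20. → (23, 20)
3P: (23, 20) + (26, 35). λ = (35 - 20)/(26 - 23) ≡ 15/3 mod 47. 3⁻¹ ≡ 16 (mod 47) since 3·16 = 48 ≡ 1, so λ ≡ 5.
  x = λ² - 23 - 26 = 25 - 49 ≡ 23; y = λ·(23 - 23) - 20 ≡ 27. → (23, 27)
4P: (23, 27) + (26, 35). λ = (35 - 27)/(26 - 23) ≡ 8/3 mod 47. 3⁻¹ ≡ 16 (mod 47), so λ ≡ 34.
  x = λ² - 23 - 26 = 1156 - 49 ≡ 26; y = λ·(23 - 26) - 27 ≡ 12. → (26, 12)
5P: (26, 12) + (26, 35): same x and y₁ ≡ -y₂, so the sum is the point at infinity.
5P = the point at infinity, so the order is 5.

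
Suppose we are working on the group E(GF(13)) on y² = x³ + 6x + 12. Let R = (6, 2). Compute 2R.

tangent at (6, 2): λ = (3·6² + 6)/(2·2) ≡ 10/4. 4⁻¹ ≡ 10 (mod 13), so λ ≡ 10·10 ≡ 9.
  x = λ² - 6 - 6 = 81 - 12 ≡ 4; y = λ·(6 - 4) - 2 ≡ 3. → (4, 3)

(4, 3)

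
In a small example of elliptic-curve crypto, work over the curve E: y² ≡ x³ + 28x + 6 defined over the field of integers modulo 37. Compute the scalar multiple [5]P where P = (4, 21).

Repeated addition: build up to 5P.
2P: tangent at (4, 21): λ = (3·4² + 28)/(2·21) ≡ 2/5. 5⁻¹ ≡ 15 (mod 37), so λ ≡ 2·15 ≡ 30.
  x = λ² - 4 - 4 = 900 - 8 ≡ 4; y = λ·(4 - 4) - 21 ≡ 16. → (4, 16)
3P: (4, 16) + (4, 21): same x and y₁ ≡ -y₂, so the sum is the point at infinity.
4P: the point at infinity + (4, 21) = (4, 21) (identity).
5P: tangent at (4, 21): λ = (3·4² + 28)/(2·21) ≡ 2/5. 5⁻¹ ≡ 15 (mod 37), so λ ≡ 2·15 ≡ 30.
  x = λ² - 4 - 4 = 900 - 8 ≡ 4; y = λ·(4 - 4) - 21 ≡ 16. → (4, 16)

(4, 16)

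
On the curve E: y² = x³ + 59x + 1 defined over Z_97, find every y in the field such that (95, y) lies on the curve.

none

x³ + 59x + 1 = 862981 ≡ 69 (mod 97).
69 is a non-residue mod 97; no y exists.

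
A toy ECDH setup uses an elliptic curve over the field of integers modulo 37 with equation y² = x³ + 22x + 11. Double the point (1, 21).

(23, 17)

tangent at (1, 21): λ = (3·1² + 22)/(2·21) ≡ 25/5. 5⁻¹ ≡ 15 (mod 37) since 5·15 = 75 ≡ 1, so λ ≡ 25·15 ≡ 5.
  x = λ² - 1 - 1 = 25 - 2 ≡ 23; y = λ·(1 - 23) - 21 ≡ 17. → (23, 17)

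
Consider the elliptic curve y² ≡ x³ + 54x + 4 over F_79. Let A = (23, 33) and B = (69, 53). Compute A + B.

(23, 33) + (69, 53). λ = (53 - 33)/(69 - 23) ≡ 20/46 mod 79. 46⁻¹ ≡ 67 (mod 79), so λ ≡ 76.
  x = λ² - 23 - 69 = 5776 - 92 ≡ 75; y = λ·(23 - 75) - 33 ≡ 44. → (75, 44)

(75, 44)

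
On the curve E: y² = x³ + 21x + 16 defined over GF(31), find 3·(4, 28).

Write G = (4, 28).
Repeated addition: build up to 3G.
2G: tangent at (4, 28): λ = (3·4² + 21)/(2·28) ≡ 7/25. 25⁻¹ ≡ 5 (mod 31) since 25·5 = 125 ≡ 1, so λ ≡ 7·5 ≡ 4.
  x = λ² - 4 - 4 = 16 - 8 ≡ 8; y = λ·(4 - 8) - 28 ≡ 18. → (8, 18)
3G: (8, 18) + (4, 28). λ = (28 - 18)/(4 - 8) ≡ 10/27 mod 31. 27⁻¹ ≡ 23 (mod 31), so λ ≡ 13.
  x = λ² - 8 - 4 = 169 - 12 ≡ 2; y = λ·(8 - 2) - 18 ≡ 29. → (2, 29)

(2, 29)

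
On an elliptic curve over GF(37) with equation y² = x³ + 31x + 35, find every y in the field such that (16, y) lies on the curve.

x³ + 31x + 35 = 4627 ≡ 2 (mod 37).
2 is a non-residue mod 37; no y exists.

none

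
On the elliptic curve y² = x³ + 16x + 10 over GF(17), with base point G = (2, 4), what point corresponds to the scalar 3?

Repeated addition: build up to 3G.
2G: tangent at (2, 4): λ = (3·2² + 16)/(2·4) ≡ 11/8. 8⁻¹ ≡ 15 (mod 17), so λ ≡ 11·15 ≡ 12.
  x = λ² - 2 - 2 = 144 - 4 ≡ 4; y = λ·(2 - 4) - 4 ≡ 6. → (4, 6)
3G: (4, 6) + (2, 4). λ = (4 - 6)/(2 - 4) ≡ 15/15 mod 17. 15⁻¹ ≡ 8 (mod 17), so λ ≡ 1.
  x = λ² - 4 - 2 = 1 - 6 ≡ 12; y = λ·(4 - 12) - 6 ≡ 3. → (12, 3)

(12, 3)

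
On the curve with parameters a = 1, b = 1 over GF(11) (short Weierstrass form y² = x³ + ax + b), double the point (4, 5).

(6, 5)

tangent at (4, 5): λ = (3·4² + 1)/(2·5) ≡ 5/10. 10⁻¹ ≡ 10 (mod 11) since 10·10 = 100 ≡ 1, so λ ≡ 5·10 ≡ 6.
  x = λ² - 4 - 4 = 36 - 8 ≡ 6; y = λ·(4 - 6) - 5 ≡ 5. → (6, 5)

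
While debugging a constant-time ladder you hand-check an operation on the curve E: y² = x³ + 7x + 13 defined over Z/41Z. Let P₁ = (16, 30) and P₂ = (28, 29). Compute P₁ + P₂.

(16, 30) + (28, 29). λ = (29 - 30)/(28 - 16) ≡ 40/12 mod 41. 12⁻¹ ≡ 24 (mod 41), so λ ≡ 17.
  x = λ² - 16 - 28 = 289 - 44 ≡ 40; y = λ·(16 - 40) - 30 ≡ 13. → (40, 13)

(40, 13)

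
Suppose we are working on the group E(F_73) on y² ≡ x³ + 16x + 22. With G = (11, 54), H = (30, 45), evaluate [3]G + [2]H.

First 3G:
Repeated addition: build up to 3G.
2G: tangent at (11, 54): λ = (3·11² + 16)/(2·54) ≡ 14/35. 35⁻¹ ≡ 48 (mod 73), so λ ≡ 14·48 ≡ 15.
  x = λ² - 11 - 11 = 225 - 22 ≡ 57; y = λ·(11 - 57) - 54 ≡ 59. → (57, 59)
3G: (57, 59) + (11, 54). λ = (54 - 59)/(11 - 57) ≡ 68/27 mod 73. 27⁻¹ ≡ 46 (mod 73), so λ ≡ 62.
  x = λ² - 57 - 11 = 3844 - 68 ≡ 53; y = λ·(57 - 53) - 59 ≡ 43. → (53, 43)
3G = (53, 43).
Next 2H:
Repeated addition: build up to 2H.
2H: tangent at (30, 45): λ = (3·30² + 16)/(2·45) ≡ 15/17. 17⁻¹ ≡ 43 (mod 73) since 17·43 = 731 ≡ 1, so λ ≡ 15·43 ≡ 61.
  x = λ² - 30 - 30 = 3721 - 60 ≡ 11; y = λ·(30 - 11) - 45 ≡ 19. → (11, 19)
2H = (11, 19).
Finally 3G + 2H:
(53, 43) + (11, 19). λ = (19 - 43)/(11 - 53) ≡ 49/31 mod 73. 31⁻¹ ≡ 33 (mod 73), so λ ≡ 11.
  x = λ² - 53 - 11 = 121 - 64 ≡ 57; y = λ·(53 - 57) - 43 ≡ 59. → (57, 59)

(57, 59)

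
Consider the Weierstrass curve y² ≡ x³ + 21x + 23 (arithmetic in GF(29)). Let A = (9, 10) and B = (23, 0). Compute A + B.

(9, 10) + (23, 0). λ = (0 - 10)/(23 - 9) ≡ 19/14 mod 29. 14⁻¹ ≡ 27 (mod 29) since 14·27 = 378 ≡ 1, so λ ≡ 20.
  x = λ² - 9 - 23 = 400 - 32 ≡ 20; y = λ·(9 - 20) - 10 ≡ 2. → (20, 2)

(20, 2)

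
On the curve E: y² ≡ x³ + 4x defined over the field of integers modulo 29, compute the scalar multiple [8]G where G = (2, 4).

O

Repeated addition: build up to 8G.
2G: tangent at (2, 4): λ = (3·2² + 4)/(2·4) ≡ 16/8. 8⁻¹ ≡ 11 (mod 29) since 8·11 = 88 ≡ 1, so λ ≡ 16·11 ≡ 2.
  x = λ² - 2 - 2 = 4 - 4 ≡ 0; y = λ·(2 - 0) - 4 ≡ 0. → (0, 0)
3G: (0, 0) + (2, 4). λ = (4 - 0)/(2 - 0) ≡ 4/2 mod 29. 2⁻¹ ≡ 15 (mod 29), so λ ≡ 2.
  x = λ² - 0 - 2 = 4 - 2 ≡ 2; y = λ·(0 - 2) - 0 ≡ 25. → (2, 25)
4G: (2, 25) + (2, 4): same x and y₁ ≡ -y₂, so the sum is O.
5G: O + (2, 4) = (2, 4) (identity).
6G: tangent at (2, 4): λ = (3·2² + 4)/(2·4) ≡ 16/8. 8⁻¹ ≡ 11 (mod 29) since 8·11 = 88 ≡ 1, so λ ≡ 16·11 ≡ 2.
  x = λ² - 2 - 2 = 4 - 4 ≡ 0; y = λ·(2 - 0) - 4 ≡ 0. → (0, 0)
7G: (0, 0) + (2, 4). λ = (4 - 0)/(2 - 0) ≡ 4/2 mod 29. 2⁻¹ ≡ 15 (mod 29), so λ ≡ 2.
  x = λ² - 0 - 2 = 4 - 2 ≡ 2; y = λ·(0 - 2) - 0 ≡ 25. → (2, 25)
8G: (2, 25) + (2, 4): same x and y₁ ≡ -y₂, so the sum is O.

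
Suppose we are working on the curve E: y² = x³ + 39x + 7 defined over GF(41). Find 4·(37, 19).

(28, 3)

Write G = (37, 19).
Repeated addition: build up to 4G.
2G: tangent at (37, 19): λ = (3·37² + 39)/(2·19) ≡ 5/38. 38⁻¹ ≡ 27 (mod 41) since 38·27 = 1026 ≡ 1, so λ ≡ 5·27 ≡ 12.
  x = λ² - 37 - 37 = 144 - 74 ≡ 29; y = λ·(37 - 29) - 19 ≡ 36. → (29, 36)
3G: (29, 36) + (37, 19). λ = (19 - 36)/(37 - 29) ≡ 24/8 mod 41. 8⁻¹ ≡ 36 (mod 41), so λ ≡ 3.
  x = λ² - 29 - 37 = 9 - 66 ≡ 25; y = λ·(29 - 25) - 36 ≡ 17. → (25, 17)
4G: (25, 17) + (37, 19). λ = (19 - 17)/(37 - 25) ≡ 2/12 mod 41. 12⁻¹ ≡ 24 (mod 41) since 12·24 = 288 ≡ 1, so λ ≡ 7.
  x = λ² - 25 - 37 = 49 - 62 ≡ 28; y = λ·(25 - 28) - 17 ≡ 3. → (28, 3)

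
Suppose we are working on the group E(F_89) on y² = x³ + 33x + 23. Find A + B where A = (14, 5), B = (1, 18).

(14, 5) + (1, 18). λ = (18 - 5)/(1 - 14) ≡ 13/76 mod 89. 76⁻¹ ≡ 41 (mod 89), so λ ≡ 88.
  x = λ² - 14 - 1 = 7744 - 15 ≡ 75; y = λ·(14 - 75) - 5 ≡ 56. → (75, 56)

(75, 56)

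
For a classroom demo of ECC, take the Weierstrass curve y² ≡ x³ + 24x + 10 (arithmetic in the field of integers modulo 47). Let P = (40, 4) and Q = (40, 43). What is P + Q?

O

The two points share x = 40 and their y-coordinates satisfy 4 + 43 ≡ 0 (mod 47), so they are inverses. Their sum is 𝒪.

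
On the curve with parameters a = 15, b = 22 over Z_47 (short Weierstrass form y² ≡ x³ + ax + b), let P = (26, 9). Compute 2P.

(11, 25)

tangent at (26, 9): λ = (3·26² + 15)/(2·9) ≡ 22/18. 18⁻¹ ≡ 34 (mod 47) since 18·34 = 612 ≡ 1, so λ ≡ 22·34 ≡ 43.
  x = λ² - 26 - 26 = 1849 - 52 ≡ 11; y = λ·(26 - 11) - 9 ≡ 25. → (11, 25)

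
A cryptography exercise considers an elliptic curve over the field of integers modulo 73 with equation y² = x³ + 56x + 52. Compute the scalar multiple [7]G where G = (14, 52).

(57, 30)

Repeated addition: build up to 7G.
2G: tangent at (14, 52): λ = (3·14² + 56)/(2·52) ≡ 60/31. 31⁻¹ ≡ 33 (mod 73), so λ ≡ 60·33 ≡ 9.
  x = λ² - 14 - 14 = 81 - 28 ≡ 53; y = λ·(14 - 53) - 52 ≡ 35. → (53, 35)
3G: (53, 35) + (14, 52). λ = (52 - 35)/(14 - 53) ≡ 17/34 mod 73. 34⁻¹ ≡ 58 (mod 73) since 34·58 = 1972 ≡ 1, so λ ≡ 37.
  x = λ² - 53 - 14 = 1369 - 67 ≡ 61; y = λ·(53 - 61) - 35 ≡ 34. → (61, 34)
4G: (61, 34) + (14, 52). λ = (52 - 34)/(14 - 61) ≡ 18/26 mod 73. 26⁻¹ ≡ 59 (mod 73), so λ ≡ 40.
  x = λ² - 61 - 14 = 1600 - 75 ≡ 65; y = λ·(61 - 65) - 34 ≡ 25. → (65, 25)
5G: (65, 25) + (14, 52). λ = (52 - 25)/(14 - 65) ≡ 27/22 mod 73. 22⁻¹ ≡ 10 (mod 73), so λ ≡ 51.
  x = λ² - 65 - 14 = 2601 - 79 ≡ 40; y = λ·(65 - 40) - 25 ≡ 9. → (40, 9)
6G: (40, 9) + (14, 52). λ = (52 - 9)/(14 - 40) ≡ 43/47 mod 73. 47⁻¹ ≡ 14 (mod 73) since 47·14 = 658 ≡ 1, so λ ≡ 18.
  x = λ² - 40 - 14 = 324 - 54 ≡ 51; y = λ·(40 - 51) - 9 ≡ 12. → (51, 12)
7G: (51, 12) + (14, 52). λ = (52 - 12)/(14 - 51) ≡ 40/36 mod 73. 36⁻¹ ≡ 71 (mod 73), so λ ≡ 66.
  x = λ² - 51 - 14 = 4356 - 65 ≡ 57; y = λ·(51 - 57) - 12 ≡ 30. → (57, 30)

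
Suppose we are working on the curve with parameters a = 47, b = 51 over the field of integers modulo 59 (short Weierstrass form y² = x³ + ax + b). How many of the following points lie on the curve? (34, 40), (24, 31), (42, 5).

(34, 40): 40² ≡ 7, rhs ≡ 7 → on.
(24, 31): 31² ≡ 17, rhs ≡ 17 → on.
(42, 5): 5² ≡ 25, rhs ≡ 3 → off.

2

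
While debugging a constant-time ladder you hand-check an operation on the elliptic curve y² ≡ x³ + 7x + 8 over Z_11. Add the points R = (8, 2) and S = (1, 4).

(5, 5)

(8, 2) + (1, 4). λ = (4 - 2)/(1 - 8) ≡ 2/4 mod 11. 4⁻¹ ≡ 3 (mod 11), so λ ≡ 6.
  x = λ² - 8 - 1 = 36 - 9 ≡ 5; y = λ·(8 - 5) - 2 ≡ 5. → (5, 5)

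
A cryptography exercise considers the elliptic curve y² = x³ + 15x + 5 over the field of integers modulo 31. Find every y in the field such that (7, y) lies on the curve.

x³ + 15x + 5 = 453 ≡ 19 (mod 31).
Square roots of 19 mod 31: 9 and 22 (since 9² = 81 ≡ 19).

9, 22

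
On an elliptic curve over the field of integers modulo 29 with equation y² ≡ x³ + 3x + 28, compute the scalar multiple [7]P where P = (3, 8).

(19, 19)

Repeated addition: build up to 7P.
2P: tangent at (3, 8): λ = (3·3² + 3)/(2·8) ≡ 1/16. 16⁻¹ ≡ 20 (mod 29) since 16·20 = 320 ≡ 1, so λ ≡ 1·20 ≡ 20.
  x = λ² - 3 - 3 = 400 - 6 ≡ 17; y = λ·(3 - 17) - 8 ≡ 2. → (17, 2)
3P: (17, 2) + (3, 8). λ = (8 - 2)/(3 - 17) ≡ 6/15 mod 29. 15⁻¹ ≡ 2 (mod 29) since 15·2 = 30 ≡ 1, so λ ≡ 12.
  x = λ² - 17 - 3 = 144 - 20 ≡ 8; y = λ·(17 - 8) - 2 ≡ 19. → (8, 19)
4P: (8, 19) + (3, 8). λ = (8 - 19)/(3 - 8) ≡ 18/24 mod 29. 24⁻¹ ≡ 23 (mod 29) since 24·23 = 552 ≡ 1, so λ ≡ 8.
  x = λ² - 8 - 3 = 64 - 11 ≡ 24; y = λ·(8 - 24) - 19 ≡ 27. → (24, 27)
5P: (24, 27) + (3, 8). λ = (8 - 27)/(3 - 24) ≡ 10/8 mod 29. 8⁻¹ ≡ 11 (mod 29), so λ ≡ 23.
  x = λ² - 24 - 3 = 529 - 27 ≡ 9; y = λ·(24 - 9) - 27 ≡ 28. → (9, 28)
6P: (9, 28) + (3, 8). λ = (8 - 28)/(3 - 9) ≡ 9/23 mod 29. 23⁻¹ ≡ 24 (mod 29), so λ ≡ 13.
  x = λ² - 9 - 3 = 169 - 12 ≡ 12; y = λ·(9 - 12) - 28 ≡ 20. → (12, 20)
7P: (12, 20) + (3, 8). λ = (8 - 20)/(3 - 12) ≡ 17/20 mod 29. 20⁻¹ ≡ 16 (mod 29), so λ ≡ 11.
  x = λ² - 12 - 3 = 121 - 15 ≡ 19; y = λ·(12 - 19) - 20 ≡ 19. → (19, 19)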